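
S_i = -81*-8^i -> [-81, 648, -5184, 41472, -331776]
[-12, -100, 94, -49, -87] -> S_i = Random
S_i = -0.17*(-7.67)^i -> [-0.17, 1.3, -10.0, 76.71, -588.34]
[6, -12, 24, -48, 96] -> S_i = 6*-2^i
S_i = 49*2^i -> [49, 98, 196, 392, 784]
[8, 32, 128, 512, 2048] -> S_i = 8*4^i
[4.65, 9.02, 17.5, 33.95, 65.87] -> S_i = 4.65*1.94^i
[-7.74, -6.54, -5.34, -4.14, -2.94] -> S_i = -7.74 + 1.20*i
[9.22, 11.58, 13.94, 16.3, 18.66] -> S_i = 9.22 + 2.36*i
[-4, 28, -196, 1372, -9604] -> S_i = -4*-7^i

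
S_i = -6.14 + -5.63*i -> [-6.14, -11.77, -17.4, -23.03, -28.66]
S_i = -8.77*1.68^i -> [-8.77, -14.73, -24.75, -41.58, -69.86]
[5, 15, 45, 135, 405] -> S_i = 5*3^i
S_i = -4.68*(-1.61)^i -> [-4.68, 7.53, -12.13, 19.53, -31.44]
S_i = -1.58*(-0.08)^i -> [-1.58, 0.13, -0.01, 0.0, -0.0]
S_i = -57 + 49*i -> [-57, -8, 41, 90, 139]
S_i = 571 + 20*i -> [571, 591, 611, 631, 651]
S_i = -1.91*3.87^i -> [-1.91, -7.39, -28.61, -110.7, -428.43]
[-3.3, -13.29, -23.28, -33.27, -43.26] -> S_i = -3.30 + -9.99*i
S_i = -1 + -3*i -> [-1, -4, -7, -10, -13]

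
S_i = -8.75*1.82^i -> [-8.75, -15.92, -28.98, -52.75, -96.0]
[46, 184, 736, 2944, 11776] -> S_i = 46*4^i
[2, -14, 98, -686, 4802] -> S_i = 2*-7^i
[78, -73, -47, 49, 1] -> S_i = Random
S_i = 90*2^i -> [90, 180, 360, 720, 1440]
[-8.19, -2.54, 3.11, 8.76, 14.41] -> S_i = -8.19 + 5.65*i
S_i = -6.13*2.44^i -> [-6.13, -14.96, -36.5, -89.05, -217.28]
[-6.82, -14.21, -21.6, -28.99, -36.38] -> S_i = -6.82 + -7.39*i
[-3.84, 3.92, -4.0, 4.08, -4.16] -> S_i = -3.84*(-1.02)^i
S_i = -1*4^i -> [-1, -4, -16, -64, -256]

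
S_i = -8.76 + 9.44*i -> [-8.76, 0.68, 10.12, 19.56, 29.0]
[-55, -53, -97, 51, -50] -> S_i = Random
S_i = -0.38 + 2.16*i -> [-0.38, 1.78, 3.94, 6.1, 8.26]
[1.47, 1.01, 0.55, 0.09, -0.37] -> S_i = 1.47 + -0.46*i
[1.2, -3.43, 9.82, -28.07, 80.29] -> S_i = 1.20*(-2.86)^i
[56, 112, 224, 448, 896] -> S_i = 56*2^i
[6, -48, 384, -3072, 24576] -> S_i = 6*-8^i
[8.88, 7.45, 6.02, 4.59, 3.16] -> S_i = 8.88 + -1.43*i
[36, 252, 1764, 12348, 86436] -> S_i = 36*7^i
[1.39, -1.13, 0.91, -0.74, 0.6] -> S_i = 1.39*(-0.81)^i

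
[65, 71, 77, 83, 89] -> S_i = 65 + 6*i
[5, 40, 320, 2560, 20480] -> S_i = 5*8^i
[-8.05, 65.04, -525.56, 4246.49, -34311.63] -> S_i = -8.05*(-8.08)^i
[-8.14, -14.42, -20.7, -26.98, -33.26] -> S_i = -8.14 + -6.28*i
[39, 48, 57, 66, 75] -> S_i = 39 + 9*i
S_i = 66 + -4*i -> [66, 62, 58, 54, 50]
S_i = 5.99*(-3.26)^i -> [5.99, -19.53, 63.66, -207.53, 676.55]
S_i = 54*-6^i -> [54, -324, 1944, -11664, 69984]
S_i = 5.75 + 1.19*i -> [5.75, 6.94, 8.13, 9.32, 10.51]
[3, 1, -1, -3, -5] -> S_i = 3 + -2*i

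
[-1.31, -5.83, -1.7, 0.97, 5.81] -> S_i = Random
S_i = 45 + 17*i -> [45, 62, 79, 96, 113]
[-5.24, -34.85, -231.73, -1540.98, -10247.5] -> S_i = -5.24*6.65^i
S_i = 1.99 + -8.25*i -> [1.99, -6.26, -14.51, -22.76, -31.01]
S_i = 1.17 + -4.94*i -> [1.17, -3.77, -8.71, -13.65, -18.59]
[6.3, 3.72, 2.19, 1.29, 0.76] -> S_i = 6.30*0.59^i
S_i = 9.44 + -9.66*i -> [9.44, -0.22, -9.88, -19.54, -29.2]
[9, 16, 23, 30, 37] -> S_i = 9 + 7*i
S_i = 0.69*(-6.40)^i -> [0.69, -4.42, 28.26, -180.88, 1157.63]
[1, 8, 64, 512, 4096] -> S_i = 1*8^i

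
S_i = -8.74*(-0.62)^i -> [-8.74, 5.42, -3.36, 2.08, -1.29]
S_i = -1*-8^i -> [-1, 8, -64, 512, -4096]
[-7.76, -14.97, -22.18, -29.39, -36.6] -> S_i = -7.76 + -7.21*i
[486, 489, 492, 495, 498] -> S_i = 486 + 3*i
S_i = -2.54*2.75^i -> [-2.54, -6.98, -19.21, -52.82, -145.27]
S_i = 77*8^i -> [77, 616, 4928, 39424, 315392]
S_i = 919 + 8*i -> [919, 927, 935, 943, 951]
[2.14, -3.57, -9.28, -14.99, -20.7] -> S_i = 2.14 + -5.71*i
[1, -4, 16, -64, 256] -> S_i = 1*-4^i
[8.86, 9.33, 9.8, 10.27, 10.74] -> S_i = 8.86 + 0.47*i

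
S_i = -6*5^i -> [-6, -30, -150, -750, -3750]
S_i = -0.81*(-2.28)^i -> [-0.81, 1.85, -4.21, 9.6, -21.89]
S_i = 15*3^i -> [15, 45, 135, 405, 1215]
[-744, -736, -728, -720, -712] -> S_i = -744 + 8*i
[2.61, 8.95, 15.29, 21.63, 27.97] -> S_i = 2.61 + 6.34*i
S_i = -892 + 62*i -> [-892, -830, -768, -706, -644]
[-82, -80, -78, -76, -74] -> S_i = -82 + 2*i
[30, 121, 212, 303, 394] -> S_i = 30 + 91*i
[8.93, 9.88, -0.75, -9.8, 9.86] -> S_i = Random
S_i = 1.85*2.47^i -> [1.85, 4.57, 11.29, 27.88, 68.86]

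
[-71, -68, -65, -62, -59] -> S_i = -71 + 3*i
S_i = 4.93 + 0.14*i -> [4.93, 5.07, 5.21, 5.35, 5.49]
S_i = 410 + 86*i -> [410, 496, 582, 668, 754]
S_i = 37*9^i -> [37, 333, 2997, 26973, 242757]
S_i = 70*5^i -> [70, 350, 1750, 8750, 43750]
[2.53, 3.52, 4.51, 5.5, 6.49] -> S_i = 2.53 + 0.99*i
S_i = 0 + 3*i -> [0, 3, 6, 9, 12]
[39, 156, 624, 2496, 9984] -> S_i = 39*4^i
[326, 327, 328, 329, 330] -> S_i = 326 + 1*i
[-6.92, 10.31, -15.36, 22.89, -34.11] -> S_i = -6.92*(-1.49)^i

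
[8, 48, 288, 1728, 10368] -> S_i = 8*6^i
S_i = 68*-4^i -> [68, -272, 1088, -4352, 17408]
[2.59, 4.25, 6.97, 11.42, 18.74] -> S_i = 2.59*1.64^i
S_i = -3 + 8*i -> [-3, 5, 13, 21, 29]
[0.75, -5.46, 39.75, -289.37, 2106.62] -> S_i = 0.75*(-7.28)^i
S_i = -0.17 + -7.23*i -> [-0.17, -7.4, -14.63, -21.86, -29.09]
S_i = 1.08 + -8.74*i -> [1.08, -7.66, -16.4, -25.14, -33.88]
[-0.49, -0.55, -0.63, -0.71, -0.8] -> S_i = -0.49*1.13^i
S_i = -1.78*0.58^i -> [-1.78, -1.03, -0.6, -0.35, -0.2]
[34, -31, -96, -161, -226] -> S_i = 34 + -65*i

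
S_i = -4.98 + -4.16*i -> [-4.98, -9.14, -13.3, -17.46, -21.62]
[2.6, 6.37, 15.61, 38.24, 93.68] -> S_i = 2.60*2.45^i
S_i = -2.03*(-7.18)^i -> [-2.03, 14.58, -104.65, 751.4, -5395.03]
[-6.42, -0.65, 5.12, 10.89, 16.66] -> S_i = -6.42 + 5.77*i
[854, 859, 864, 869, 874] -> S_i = 854 + 5*i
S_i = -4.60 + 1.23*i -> [-4.6, -3.37, -2.14, -0.91, 0.32]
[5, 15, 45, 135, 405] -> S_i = 5*3^i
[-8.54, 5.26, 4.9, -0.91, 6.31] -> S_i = Random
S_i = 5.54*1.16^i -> [5.54, 6.43, 7.45, 8.65, 10.03]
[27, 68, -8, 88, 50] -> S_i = Random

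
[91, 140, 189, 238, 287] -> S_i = 91 + 49*i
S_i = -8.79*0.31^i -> [-8.79, -2.72, -0.84, -0.26, -0.08]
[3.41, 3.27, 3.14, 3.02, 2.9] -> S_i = 3.41*0.96^i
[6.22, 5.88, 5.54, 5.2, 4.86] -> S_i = 6.22 + -0.34*i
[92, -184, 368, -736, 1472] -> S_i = 92*-2^i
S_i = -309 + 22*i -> [-309, -287, -265, -243, -221]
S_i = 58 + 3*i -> [58, 61, 64, 67, 70]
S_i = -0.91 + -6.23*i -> [-0.91, -7.14, -13.37, -19.6, -25.83]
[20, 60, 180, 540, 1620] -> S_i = 20*3^i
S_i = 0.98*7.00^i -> [0.98, 6.86, 48.02, 336.14, 2352.98]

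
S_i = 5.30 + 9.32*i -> [5.3, 14.62, 23.94, 33.26, 42.58]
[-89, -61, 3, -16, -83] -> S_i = Random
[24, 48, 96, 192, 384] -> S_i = 24*2^i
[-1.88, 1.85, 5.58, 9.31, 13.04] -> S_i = -1.88 + 3.73*i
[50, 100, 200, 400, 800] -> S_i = 50*2^i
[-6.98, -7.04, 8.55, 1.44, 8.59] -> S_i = Random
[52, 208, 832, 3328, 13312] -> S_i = 52*4^i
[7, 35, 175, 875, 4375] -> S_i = 7*5^i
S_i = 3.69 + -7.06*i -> [3.69, -3.37, -10.43, -17.49, -24.55]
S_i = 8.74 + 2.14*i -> [8.74, 10.88, 13.02, 15.16, 17.3]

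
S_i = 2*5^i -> [2, 10, 50, 250, 1250]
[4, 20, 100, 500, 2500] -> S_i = 4*5^i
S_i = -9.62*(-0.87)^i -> [-9.62, 8.37, -7.28, 6.33, -5.51]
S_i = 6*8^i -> [6, 48, 384, 3072, 24576]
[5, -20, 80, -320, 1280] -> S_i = 5*-4^i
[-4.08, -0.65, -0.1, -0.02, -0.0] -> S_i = -4.08*0.16^i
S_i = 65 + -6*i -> [65, 59, 53, 47, 41]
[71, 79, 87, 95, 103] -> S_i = 71 + 8*i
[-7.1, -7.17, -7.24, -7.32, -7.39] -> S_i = -7.10*1.01^i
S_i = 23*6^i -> [23, 138, 828, 4968, 29808]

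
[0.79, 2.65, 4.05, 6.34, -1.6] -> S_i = Random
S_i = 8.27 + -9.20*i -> [8.27, -0.93, -10.13, -19.33, -28.53]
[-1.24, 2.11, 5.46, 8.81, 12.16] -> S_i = -1.24 + 3.35*i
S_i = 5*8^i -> [5, 40, 320, 2560, 20480]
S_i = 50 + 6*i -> [50, 56, 62, 68, 74]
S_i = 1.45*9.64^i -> [1.45, 13.98, 134.75, 1298.97, 12522.07]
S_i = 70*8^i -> [70, 560, 4480, 35840, 286720]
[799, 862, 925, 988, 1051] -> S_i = 799 + 63*i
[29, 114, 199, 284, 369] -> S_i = 29 + 85*i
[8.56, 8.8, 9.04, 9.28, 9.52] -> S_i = 8.56 + 0.24*i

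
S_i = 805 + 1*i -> [805, 806, 807, 808, 809]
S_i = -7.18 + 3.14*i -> [-7.18, -4.04, -0.9, 2.24, 5.38]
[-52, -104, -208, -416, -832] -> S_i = -52*2^i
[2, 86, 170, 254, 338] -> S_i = 2 + 84*i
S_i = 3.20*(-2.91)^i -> [3.2, -9.31, 27.1, -78.85, 229.47]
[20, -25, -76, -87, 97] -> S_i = Random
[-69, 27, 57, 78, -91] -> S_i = Random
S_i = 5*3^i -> [5, 15, 45, 135, 405]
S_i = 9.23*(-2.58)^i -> [9.23, -23.81, 61.44, -158.51, 408.96]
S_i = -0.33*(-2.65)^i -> [-0.33, 0.87, -2.32, 6.14, -16.27]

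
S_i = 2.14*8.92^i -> [2.14, 19.09, 170.27, 1518.83, 13547.94]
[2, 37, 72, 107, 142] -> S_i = 2 + 35*i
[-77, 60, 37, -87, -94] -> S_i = Random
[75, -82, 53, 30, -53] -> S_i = Random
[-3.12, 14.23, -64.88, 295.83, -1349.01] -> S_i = -3.12*(-4.56)^i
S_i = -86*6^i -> [-86, -516, -3096, -18576, -111456]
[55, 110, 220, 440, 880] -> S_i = 55*2^i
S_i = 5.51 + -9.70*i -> [5.51, -4.19, -13.89, -23.59, -33.29]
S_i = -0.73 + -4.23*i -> [-0.73, -4.96, -9.19, -13.42, -17.65]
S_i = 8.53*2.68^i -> [8.53, 22.86, 61.27, 164.19, 440.04]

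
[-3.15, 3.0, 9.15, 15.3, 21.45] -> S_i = -3.15 + 6.15*i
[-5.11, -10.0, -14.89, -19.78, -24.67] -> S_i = -5.11 + -4.89*i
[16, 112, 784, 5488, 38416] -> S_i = 16*7^i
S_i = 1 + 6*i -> [1, 7, 13, 19, 25]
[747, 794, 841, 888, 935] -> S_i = 747 + 47*i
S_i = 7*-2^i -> [7, -14, 28, -56, 112]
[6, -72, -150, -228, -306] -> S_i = 6 + -78*i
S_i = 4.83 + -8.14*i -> [4.83, -3.31, -11.45, -19.59, -27.73]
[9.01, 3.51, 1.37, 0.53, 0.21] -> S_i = 9.01*0.39^i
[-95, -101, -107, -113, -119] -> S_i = -95 + -6*i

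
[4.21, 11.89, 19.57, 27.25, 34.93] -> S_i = 4.21 + 7.68*i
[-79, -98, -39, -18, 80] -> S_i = Random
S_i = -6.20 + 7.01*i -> [-6.2, 0.81, 7.82, 14.83, 21.84]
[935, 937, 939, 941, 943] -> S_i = 935 + 2*i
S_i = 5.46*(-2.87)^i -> [5.46, -15.67, 44.97, -129.07, 370.44]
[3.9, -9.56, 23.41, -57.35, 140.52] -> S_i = 3.90*(-2.45)^i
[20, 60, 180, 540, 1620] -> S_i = 20*3^i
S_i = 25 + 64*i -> [25, 89, 153, 217, 281]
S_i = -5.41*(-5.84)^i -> [-5.41, 31.59, -184.51, 1077.55, -6292.87]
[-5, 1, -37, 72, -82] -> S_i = Random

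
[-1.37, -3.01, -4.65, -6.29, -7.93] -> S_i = -1.37 + -1.64*i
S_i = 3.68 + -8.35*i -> [3.68, -4.67, -13.02, -21.37, -29.72]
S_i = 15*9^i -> [15, 135, 1215, 10935, 98415]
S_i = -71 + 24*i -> [-71, -47, -23, 1, 25]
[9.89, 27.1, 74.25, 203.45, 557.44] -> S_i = 9.89*2.74^i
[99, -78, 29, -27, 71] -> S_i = Random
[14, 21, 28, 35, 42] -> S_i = 14 + 7*i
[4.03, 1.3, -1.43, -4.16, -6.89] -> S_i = 4.03 + -2.73*i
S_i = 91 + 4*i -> [91, 95, 99, 103, 107]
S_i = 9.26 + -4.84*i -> [9.26, 4.42, -0.42, -5.26, -10.1]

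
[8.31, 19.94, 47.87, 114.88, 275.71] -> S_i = 8.31*2.40^i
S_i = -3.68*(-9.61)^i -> [-3.68, 35.36, -339.86, 3266.01, -31386.39]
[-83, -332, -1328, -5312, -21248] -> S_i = -83*4^i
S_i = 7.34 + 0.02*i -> [7.34, 7.36, 7.38, 7.4, 7.42]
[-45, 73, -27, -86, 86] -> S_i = Random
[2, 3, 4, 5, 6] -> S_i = 2 + 1*i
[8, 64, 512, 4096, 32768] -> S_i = 8*8^i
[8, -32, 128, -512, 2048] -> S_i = 8*-4^i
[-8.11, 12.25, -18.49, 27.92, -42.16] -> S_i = -8.11*(-1.51)^i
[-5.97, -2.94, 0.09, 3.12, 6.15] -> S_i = -5.97 + 3.03*i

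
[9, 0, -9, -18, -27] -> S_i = 9 + -9*i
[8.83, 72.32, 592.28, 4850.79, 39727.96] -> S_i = 8.83*8.19^i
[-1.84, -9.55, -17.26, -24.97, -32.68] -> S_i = -1.84 + -7.71*i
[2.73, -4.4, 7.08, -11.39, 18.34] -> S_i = 2.73*(-1.61)^i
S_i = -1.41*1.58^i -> [-1.41, -2.23, -3.52, -5.56, -8.79]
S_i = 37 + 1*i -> [37, 38, 39, 40, 41]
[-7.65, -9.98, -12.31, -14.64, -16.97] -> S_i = -7.65 + -2.33*i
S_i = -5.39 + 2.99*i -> [-5.39, -2.4, 0.59, 3.58, 6.57]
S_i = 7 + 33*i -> [7, 40, 73, 106, 139]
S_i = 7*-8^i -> [7, -56, 448, -3584, 28672]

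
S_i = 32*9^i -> [32, 288, 2592, 23328, 209952]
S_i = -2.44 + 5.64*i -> [-2.44, 3.2, 8.84, 14.48, 20.12]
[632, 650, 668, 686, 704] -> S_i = 632 + 18*i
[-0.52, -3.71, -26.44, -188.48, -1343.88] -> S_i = -0.52*7.13^i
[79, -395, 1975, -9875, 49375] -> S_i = 79*-5^i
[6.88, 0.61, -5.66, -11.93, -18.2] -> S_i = 6.88 + -6.27*i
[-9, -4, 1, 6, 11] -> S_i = -9 + 5*i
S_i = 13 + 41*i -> [13, 54, 95, 136, 177]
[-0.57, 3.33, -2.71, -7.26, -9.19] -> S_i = Random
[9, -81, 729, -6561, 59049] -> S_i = 9*-9^i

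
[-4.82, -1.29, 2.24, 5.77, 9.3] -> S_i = -4.82 + 3.53*i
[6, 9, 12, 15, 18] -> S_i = 6 + 3*i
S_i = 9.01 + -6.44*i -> [9.01, 2.57, -3.87, -10.31, -16.75]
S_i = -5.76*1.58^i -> [-5.76, -9.1, -14.38, -22.72, -35.9]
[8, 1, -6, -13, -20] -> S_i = 8 + -7*i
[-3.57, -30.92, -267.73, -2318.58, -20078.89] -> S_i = -3.57*8.66^i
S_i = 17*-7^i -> [17, -119, 833, -5831, 40817]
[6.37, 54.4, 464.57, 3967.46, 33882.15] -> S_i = 6.37*8.54^i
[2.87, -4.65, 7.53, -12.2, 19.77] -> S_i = 2.87*(-1.62)^i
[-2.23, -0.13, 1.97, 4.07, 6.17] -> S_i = -2.23 + 2.10*i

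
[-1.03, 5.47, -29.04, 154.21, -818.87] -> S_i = -1.03*(-5.31)^i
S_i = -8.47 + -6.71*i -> [-8.47, -15.18, -21.89, -28.6, -35.31]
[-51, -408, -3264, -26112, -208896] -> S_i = -51*8^i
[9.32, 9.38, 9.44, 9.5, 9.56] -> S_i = 9.32 + 0.06*i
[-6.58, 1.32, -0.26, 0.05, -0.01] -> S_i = -6.58*(-0.20)^i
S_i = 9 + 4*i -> [9, 13, 17, 21, 25]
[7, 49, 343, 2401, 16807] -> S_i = 7*7^i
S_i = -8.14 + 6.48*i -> [-8.14, -1.66, 4.82, 11.3, 17.78]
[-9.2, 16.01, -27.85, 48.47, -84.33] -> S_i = -9.20*(-1.74)^i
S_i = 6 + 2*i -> [6, 8, 10, 12, 14]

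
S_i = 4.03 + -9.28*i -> [4.03, -5.25, -14.53, -23.81, -33.09]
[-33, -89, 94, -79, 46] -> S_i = Random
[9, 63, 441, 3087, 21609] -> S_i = 9*7^i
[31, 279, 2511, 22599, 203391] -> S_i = 31*9^i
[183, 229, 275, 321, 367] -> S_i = 183 + 46*i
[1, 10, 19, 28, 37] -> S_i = 1 + 9*i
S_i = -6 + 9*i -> [-6, 3, 12, 21, 30]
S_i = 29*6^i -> [29, 174, 1044, 6264, 37584]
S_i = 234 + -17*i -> [234, 217, 200, 183, 166]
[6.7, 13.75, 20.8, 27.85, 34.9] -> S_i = 6.70 + 7.05*i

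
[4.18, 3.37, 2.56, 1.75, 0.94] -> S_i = 4.18 + -0.81*i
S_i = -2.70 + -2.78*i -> [-2.7, -5.48, -8.26, -11.04, -13.82]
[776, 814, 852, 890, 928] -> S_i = 776 + 38*i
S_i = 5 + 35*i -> [5, 40, 75, 110, 145]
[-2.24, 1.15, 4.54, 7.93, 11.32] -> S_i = -2.24 + 3.39*i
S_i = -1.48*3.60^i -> [-1.48, -5.33, -19.18, -69.05, -248.58]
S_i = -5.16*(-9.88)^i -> [-5.16, 50.98, -503.69, 4976.46, -49167.43]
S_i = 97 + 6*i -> [97, 103, 109, 115, 121]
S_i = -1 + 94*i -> [-1, 93, 187, 281, 375]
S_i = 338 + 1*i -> [338, 339, 340, 341, 342]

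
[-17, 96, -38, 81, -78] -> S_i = Random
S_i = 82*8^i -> [82, 656, 5248, 41984, 335872]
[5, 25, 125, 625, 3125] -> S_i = 5*5^i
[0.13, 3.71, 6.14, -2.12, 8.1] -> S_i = Random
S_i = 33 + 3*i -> [33, 36, 39, 42, 45]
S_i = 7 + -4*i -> [7, 3, -1, -5, -9]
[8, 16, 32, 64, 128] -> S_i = 8*2^i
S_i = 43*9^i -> [43, 387, 3483, 31347, 282123]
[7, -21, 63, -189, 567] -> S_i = 7*-3^i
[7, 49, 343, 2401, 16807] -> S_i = 7*7^i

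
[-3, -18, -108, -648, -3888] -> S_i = -3*6^i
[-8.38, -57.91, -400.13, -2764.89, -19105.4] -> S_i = -8.38*6.91^i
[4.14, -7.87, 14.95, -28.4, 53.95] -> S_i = 4.14*(-1.90)^i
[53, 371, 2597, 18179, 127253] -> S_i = 53*7^i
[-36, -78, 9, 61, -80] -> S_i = Random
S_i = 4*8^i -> [4, 32, 256, 2048, 16384]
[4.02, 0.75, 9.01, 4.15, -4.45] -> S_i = Random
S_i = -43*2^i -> [-43, -86, -172, -344, -688]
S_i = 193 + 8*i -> [193, 201, 209, 217, 225]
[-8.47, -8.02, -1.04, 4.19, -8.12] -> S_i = Random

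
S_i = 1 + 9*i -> [1, 10, 19, 28, 37]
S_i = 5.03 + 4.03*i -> [5.03, 9.06, 13.09, 17.12, 21.15]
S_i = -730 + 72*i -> [-730, -658, -586, -514, -442]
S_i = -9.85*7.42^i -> [-9.85, -73.09, -542.31, -4023.91, -29857.39]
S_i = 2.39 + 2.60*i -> [2.39, 4.99, 7.59, 10.19, 12.79]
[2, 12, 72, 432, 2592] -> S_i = 2*6^i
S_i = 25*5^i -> [25, 125, 625, 3125, 15625]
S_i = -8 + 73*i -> [-8, 65, 138, 211, 284]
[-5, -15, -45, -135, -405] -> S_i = -5*3^i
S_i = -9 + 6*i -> [-9, -3, 3, 9, 15]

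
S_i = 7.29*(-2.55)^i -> [7.29, -18.59, 47.4, -120.88, 308.24]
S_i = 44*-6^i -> [44, -264, 1584, -9504, 57024]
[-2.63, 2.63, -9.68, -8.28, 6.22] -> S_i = Random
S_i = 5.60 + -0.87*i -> [5.6, 4.73, 3.86, 2.99, 2.12]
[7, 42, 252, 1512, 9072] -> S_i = 7*6^i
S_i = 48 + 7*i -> [48, 55, 62, 69, 76]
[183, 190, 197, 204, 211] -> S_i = 183 + 7*i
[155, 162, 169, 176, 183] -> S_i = 155 + 7*i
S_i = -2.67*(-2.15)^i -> [-2.67, 5.74, -12.34, 26.54, -57.05]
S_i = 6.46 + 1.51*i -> [6.46, 7.97, 9.48, 10.99, 12.5]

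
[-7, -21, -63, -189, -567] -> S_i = -7*3^i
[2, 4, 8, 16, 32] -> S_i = 2*2^i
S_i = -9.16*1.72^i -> [-9.16, -15.76, -27.1, -46.61, -80.17]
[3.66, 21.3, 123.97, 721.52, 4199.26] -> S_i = 3.66*5.82^i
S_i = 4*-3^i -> [4, -12, 36, -108, 324]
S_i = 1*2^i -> [1, 2, 4, 8, 16]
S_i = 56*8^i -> [56, 448, 3584, 28672, 229376]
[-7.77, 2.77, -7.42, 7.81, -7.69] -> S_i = Random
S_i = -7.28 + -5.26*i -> [-7.28, -12.54, -17.8, -23.06, -28.32]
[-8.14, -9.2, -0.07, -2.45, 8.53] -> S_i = Random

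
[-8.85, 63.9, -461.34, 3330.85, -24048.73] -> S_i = -8.85*(-7.22)^i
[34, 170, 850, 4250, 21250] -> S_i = 34*5^i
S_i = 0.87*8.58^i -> [0.87, 7.46, 64.05, 549.52, 4714.86]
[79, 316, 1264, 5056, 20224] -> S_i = 79*4^i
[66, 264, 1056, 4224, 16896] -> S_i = 66*4^i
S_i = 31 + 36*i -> [31, 67, 103, 139, 175]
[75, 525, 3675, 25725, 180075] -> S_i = 75*7^i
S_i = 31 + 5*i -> [31, 36, 41, 46, 51]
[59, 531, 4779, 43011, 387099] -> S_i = 59*9^i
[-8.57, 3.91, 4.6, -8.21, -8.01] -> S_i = Random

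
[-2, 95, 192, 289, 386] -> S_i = -2 + 97*i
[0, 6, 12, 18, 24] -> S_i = 0 + 6*i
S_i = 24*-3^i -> [24, -72, 216, -648, 1944]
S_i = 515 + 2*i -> [515, 517, 519, 521, 523]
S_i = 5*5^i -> [5, 25, 125, 625, 3125]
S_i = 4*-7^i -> [4, -28, 196, -1372, 9604]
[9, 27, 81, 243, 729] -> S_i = 9*3^i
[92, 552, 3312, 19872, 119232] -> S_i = 92*6^i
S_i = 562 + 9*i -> [562, 571, 580, 589, 598]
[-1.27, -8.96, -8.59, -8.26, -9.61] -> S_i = Random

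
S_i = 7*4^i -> [7, 28, 112, 448, 1792]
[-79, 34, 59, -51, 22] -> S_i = Random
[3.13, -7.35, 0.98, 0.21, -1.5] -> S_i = Random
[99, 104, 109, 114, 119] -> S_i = 99 + 5*i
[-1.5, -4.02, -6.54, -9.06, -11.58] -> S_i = -1.50 + -2.52*i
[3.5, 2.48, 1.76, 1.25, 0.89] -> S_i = 3.50*0.71^i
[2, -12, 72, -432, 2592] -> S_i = 2*-6^i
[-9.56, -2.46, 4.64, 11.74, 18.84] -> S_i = -9.56 + 7.10*i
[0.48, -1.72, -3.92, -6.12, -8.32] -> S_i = 0.48 + -2.20*i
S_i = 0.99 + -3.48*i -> [0.99, -2.49, -5.97, -9.45, -12.93]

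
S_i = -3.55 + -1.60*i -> [-3.55, -5.15, -6.75, -8.35, -9.95]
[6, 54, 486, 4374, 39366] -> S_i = 6*9^i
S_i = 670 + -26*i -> [670, 644, 618, 592, 566]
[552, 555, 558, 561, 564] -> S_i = 552 + 3*i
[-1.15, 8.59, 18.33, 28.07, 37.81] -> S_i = -1.15 + 9.74*i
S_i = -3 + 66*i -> [-3, 63, 129, 195, 261]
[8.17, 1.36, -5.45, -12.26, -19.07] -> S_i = 8.17 + -6.81*i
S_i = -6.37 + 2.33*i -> [-6.37, -4.04, -1.71, 0.62, 2.95]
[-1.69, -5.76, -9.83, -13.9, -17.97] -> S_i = -1.69 + -4.07*i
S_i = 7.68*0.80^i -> [7.68, 6.14, 4.92, 3.93, 3.15]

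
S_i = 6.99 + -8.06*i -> [6.99, -1.07, -9.13, -17.19, -25.25]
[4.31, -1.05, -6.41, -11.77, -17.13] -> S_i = 4.31 + -5.36*i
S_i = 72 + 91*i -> [72, 163, 254, 345, 436]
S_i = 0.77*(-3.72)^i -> [0.77, -2.86, 10.66, -39.64, 147.46]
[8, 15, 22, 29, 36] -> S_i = 8 + 7*i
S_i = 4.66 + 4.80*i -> [4.66, 9.46, 14.26, 19.06, 23.86]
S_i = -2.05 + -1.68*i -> [-2.05, -3.73, -5.41, -7.09, -8.77]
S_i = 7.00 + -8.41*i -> [7.0, -1.41, -9.82, -18.23, -26.64]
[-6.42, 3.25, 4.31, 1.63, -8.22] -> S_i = Random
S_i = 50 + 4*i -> [50, 54, 58, 62, 66]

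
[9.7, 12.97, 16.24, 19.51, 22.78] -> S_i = 9.70 + 3.27*i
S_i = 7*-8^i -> [7, -56, 448, -3584, 28672]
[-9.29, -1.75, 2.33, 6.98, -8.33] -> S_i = Random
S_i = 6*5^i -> [6, 30, 150, 750, 3750]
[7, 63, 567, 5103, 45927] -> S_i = 7*9^i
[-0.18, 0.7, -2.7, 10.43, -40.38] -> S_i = -0.18*(-3.87)^i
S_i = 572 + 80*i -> [572, 652, 732, 812, 892]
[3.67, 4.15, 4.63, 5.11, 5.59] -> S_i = 3.67 + 0.48*i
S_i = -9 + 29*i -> [-9, 20, 49, 78, 107]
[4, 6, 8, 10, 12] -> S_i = 4 + 2*i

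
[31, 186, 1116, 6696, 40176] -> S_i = 31*6^i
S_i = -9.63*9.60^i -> [-9.63, -92.45, -887.5, -8520.01, -81792.07]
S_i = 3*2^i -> [3, 6, 12, 24, 48]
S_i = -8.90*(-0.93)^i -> [-8.9, 8.28, -7.7, 7.16, -6.66]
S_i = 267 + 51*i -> [267, 318, 369, 420, 471]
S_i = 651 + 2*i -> [651, 653, 655, 657, 659]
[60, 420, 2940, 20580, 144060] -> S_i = 60*7^i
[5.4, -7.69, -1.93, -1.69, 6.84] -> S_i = Random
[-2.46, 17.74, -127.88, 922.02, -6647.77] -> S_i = -2.46*(-7.21)^i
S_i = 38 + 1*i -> [38, 39, 40, 41, 42]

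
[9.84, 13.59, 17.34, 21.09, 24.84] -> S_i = 9.84 + 3.75*i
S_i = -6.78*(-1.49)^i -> [-6.78, 10.1, -15.05, 22.43, -33.42]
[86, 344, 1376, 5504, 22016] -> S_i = 86*4^i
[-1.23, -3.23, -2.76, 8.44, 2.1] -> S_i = Random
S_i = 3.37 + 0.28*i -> [3.37, 3.65, 3.93, 4.21, 4.49]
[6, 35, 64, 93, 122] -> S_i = 6 + 29*i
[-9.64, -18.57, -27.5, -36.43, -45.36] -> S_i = -9.64 + -8.93*i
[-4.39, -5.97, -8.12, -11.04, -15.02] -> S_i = -4.39*1.36^i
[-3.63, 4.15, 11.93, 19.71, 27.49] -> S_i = -3.63 + 7.78*i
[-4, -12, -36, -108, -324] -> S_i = -4*3^i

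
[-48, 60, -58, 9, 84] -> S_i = Random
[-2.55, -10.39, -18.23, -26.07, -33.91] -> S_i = -2.55 + -7.84*i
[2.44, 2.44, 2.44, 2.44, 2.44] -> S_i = 2.44*1.00^i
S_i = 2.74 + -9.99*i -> [2.74, -7.25, -17.24, -27.23, -37.22]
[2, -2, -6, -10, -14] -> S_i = 2 + -4*i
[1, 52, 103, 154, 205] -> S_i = 1 + 51*i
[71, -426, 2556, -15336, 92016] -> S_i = 71*-6^i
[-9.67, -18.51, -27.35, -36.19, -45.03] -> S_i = -9.67 + -8.84*i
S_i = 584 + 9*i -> [584, 593, 602, 611, 620]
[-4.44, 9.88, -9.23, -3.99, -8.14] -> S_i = Random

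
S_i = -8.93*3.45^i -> [-8.93, -30.81, -106.29, -366.7, -1265.11]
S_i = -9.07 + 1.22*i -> [-9.07, -7.85, -6.63, -5.41, -4.19]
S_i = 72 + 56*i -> [72, 128, 184, 240, 296]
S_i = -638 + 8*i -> [-638, -630, -622, -614, -606]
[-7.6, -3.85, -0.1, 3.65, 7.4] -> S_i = -7.60 + 3.75*i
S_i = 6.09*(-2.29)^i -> [6.09, -13.95, 31.94, -73.13, 167.48]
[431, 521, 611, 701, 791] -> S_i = 431 + 90*i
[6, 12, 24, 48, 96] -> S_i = 6*2^i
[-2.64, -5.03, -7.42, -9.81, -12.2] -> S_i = -2.64 + -2.39*i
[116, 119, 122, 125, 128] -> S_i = 116 + 3*i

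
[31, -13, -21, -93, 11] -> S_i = Random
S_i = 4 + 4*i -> [4, 8, 12, 16, 20]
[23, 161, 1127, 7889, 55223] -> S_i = 23*7^i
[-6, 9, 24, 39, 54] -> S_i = -6 + 15*i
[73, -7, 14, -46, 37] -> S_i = Random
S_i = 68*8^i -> [68, 544, 4352, 34816, 278528]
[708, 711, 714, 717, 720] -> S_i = 708 + 3*i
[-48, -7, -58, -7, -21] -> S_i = Random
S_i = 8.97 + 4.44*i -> [8.97, 13.41, 17.85, 22.29, 26.73]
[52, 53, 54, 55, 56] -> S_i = 52 + 1*i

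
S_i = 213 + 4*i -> [213, 217, 221, 225, 229]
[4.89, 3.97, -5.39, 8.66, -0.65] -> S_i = Random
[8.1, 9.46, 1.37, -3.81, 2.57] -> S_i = Random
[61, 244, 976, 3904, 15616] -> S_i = 61*4^i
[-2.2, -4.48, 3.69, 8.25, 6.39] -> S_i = Random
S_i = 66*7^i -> [66, 462, 3234, 22638, 158466]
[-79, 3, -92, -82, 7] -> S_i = Random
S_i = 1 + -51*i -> [1, -50, -101, -152, -203]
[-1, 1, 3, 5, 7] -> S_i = -1 + 2*i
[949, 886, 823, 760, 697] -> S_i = 949 + -63*i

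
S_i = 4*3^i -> [4, 12, 36, 108, 324]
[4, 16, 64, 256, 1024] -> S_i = 4*4^i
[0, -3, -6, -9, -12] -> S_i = 0 + -3*i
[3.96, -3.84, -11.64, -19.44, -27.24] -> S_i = 3.96 + -7.80*i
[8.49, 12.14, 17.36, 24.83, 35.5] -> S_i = 8.49*1.43^i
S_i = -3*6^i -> [-3, -18, -108, -648, -3888]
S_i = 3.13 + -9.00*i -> [3.13, -5.87, -14.87, -23.87, -32.87]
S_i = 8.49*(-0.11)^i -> [8.49, -0.93, 0.1, -0.01, 0.0]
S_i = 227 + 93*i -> [227, 320, 413, 506, 599]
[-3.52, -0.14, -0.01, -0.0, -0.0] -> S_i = -3.52*0.04^i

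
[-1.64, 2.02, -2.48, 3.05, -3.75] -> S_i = -1.64*(-1.23)^i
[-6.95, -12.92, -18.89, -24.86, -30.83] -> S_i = -6.95 + -5.97*i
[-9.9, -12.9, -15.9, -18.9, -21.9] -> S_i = -9.90 + -3.00*i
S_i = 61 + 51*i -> [61, 112, 163, 214, 265]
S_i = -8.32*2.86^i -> [-8.32, -23.8, -68.05, -194.64, -556.66]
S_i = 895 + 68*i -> [895, 963, 1031, 1099, 1167]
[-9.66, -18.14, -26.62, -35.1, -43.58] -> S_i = -9.66 + -8.48*i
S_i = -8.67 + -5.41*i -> [-8.67, -14.08, -19.49, -24.9, -30.31]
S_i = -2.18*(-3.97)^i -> [-2.18, 8.65, -34.36, 136.4, -541.53]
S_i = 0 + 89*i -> [0, 89, 178, 267, 356]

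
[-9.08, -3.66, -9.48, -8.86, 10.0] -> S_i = Random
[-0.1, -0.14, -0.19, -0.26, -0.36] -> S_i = -0.10*1.38^i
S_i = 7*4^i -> [7, 28, 112, 448, 1792]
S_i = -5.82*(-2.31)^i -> [-5.82, 13.44, -31.06, 71.74, -165.72]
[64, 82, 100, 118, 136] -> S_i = 64 + 18*i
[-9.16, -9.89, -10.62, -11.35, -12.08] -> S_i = -9.16 + -0.73*i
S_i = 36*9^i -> [36, 324, 2916, 26244, 236196]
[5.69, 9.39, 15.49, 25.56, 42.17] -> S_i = 5.69*1.65^i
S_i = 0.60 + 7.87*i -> [0.6, 8.47, 16.34, 24.21, 32.08]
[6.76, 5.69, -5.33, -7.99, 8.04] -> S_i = Random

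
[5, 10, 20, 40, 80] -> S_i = 5*2^i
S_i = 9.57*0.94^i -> [9.57, 9.0, 8.46, 7.95, 7.47]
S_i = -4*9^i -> [-4, -36, -324, -2916, -26244]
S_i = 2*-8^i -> [2, -16, 128, -1024, 8192]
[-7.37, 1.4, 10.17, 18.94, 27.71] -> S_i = -7.37 + 8.77*i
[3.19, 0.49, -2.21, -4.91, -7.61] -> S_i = 3.19 + -2.70*i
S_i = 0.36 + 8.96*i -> [0.36, 9.32, 18.28, 27.24, 36.2]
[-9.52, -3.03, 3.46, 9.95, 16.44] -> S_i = -9.52 + 6.49*i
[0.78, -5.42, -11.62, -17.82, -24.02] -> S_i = 0.78 + -6.20*i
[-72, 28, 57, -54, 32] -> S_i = Random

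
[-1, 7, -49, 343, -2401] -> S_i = -1*-7^i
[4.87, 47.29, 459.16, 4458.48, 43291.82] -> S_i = 4.87*9.71^i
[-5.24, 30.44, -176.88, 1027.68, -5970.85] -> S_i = -5.24*(-5.81)^i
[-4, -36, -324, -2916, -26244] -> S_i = -4*9^i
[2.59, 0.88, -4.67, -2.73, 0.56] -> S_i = Random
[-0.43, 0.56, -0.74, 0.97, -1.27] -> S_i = -0.43*(-1.31)^i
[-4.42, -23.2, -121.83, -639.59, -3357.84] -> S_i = -4.42*5.25^i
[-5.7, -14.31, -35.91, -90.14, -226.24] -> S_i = -5.70*2.51^i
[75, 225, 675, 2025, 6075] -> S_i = 75*3^i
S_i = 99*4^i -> [99, 396, 1584, 6336, 25344]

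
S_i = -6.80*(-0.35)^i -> [-6.8, 2.38, -0.83, 0.29, -0.1]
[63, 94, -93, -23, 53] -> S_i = Random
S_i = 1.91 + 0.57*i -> [1.91, 2.48, 3.05, 3.62, 4.19]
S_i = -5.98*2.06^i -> [-5.98, -12.32, -25.38, -52.28, -107.69]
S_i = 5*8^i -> [5, 40, 320, 2560, 20480]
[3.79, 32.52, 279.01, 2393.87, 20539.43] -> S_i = 3.79*8.58^i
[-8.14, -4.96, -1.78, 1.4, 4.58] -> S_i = -8.14 + 3.18*i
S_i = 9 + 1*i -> [9, 10, 11, 12, 13]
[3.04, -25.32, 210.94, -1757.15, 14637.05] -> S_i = 3.04*(-8.33)^i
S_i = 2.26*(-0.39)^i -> [2.26, -0.88, 0.34, -0.13, 0.05]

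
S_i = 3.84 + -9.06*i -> [3.84, -5.22, -14.28, -23.34, -32.4]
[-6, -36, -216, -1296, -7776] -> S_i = -6*6^i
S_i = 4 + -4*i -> [4, 0, -4, -8, -12]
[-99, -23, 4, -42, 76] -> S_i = Random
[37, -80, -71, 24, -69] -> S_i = Random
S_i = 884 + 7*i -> [884, 891, 898, 905, 912]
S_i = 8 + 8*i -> [8, 16, 24, 32, 40]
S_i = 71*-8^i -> [71, -568, 4544, -36352, 290816]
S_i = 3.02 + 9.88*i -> [3.02, 12.9, 22.78, 32.66, 42.54]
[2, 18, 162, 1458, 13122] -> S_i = 2*9^i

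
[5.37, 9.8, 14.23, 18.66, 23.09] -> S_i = 5.37 + 4.43*i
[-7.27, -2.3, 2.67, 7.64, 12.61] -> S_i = -7.27 + 4.97*i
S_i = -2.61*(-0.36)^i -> [-2.61, 0.94, -0.34, 0.12, -0.04]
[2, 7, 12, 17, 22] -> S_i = 2 + 5*i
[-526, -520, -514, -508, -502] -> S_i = -526 + 6*i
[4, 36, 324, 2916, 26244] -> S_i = 4*9^i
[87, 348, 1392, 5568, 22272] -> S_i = 87*4^i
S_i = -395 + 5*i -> [-395, -390, -385, -380, -375]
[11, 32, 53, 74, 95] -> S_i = 11 + 21*i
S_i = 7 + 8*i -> [7, 15, 23, 31, 39]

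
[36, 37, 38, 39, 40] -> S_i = 36 + 1*i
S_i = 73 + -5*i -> [73, 68, 63, 58, 53]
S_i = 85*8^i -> [85, 680, 5440, 43520, 348160]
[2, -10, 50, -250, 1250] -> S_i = 2*-5^i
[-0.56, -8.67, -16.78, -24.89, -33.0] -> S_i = -0.56 + -8.11*i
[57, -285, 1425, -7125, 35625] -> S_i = 57*-5^i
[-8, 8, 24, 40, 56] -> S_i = -8 + 16*i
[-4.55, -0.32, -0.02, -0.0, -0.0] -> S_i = -4.55*0.07^i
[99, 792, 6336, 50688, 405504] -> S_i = 99*8^i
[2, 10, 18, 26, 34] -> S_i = 2 + 8*i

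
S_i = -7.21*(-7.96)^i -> [-7.21, 57.39, -456.84, 3636.42, -28945.93]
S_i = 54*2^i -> [54, 108, 216, 432, 864]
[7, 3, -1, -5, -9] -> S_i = 7 + -4*i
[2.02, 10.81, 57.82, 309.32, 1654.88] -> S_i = 2.02*5.35^i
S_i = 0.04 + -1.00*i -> [0.04, -0.96, -1.96, -2.96, -3.96]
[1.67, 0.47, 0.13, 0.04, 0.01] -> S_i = 1.67*0.28^i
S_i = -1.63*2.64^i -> [-1.63, -4.3, -11.36, -29.99, -79.18]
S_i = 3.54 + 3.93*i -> [3.54, 7.47, 11.4, 15.33, 19.26]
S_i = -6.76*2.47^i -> [-6.76, -16.7, -41.24, -101.87, -251.61]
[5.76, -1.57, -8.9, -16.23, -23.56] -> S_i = 5.76 + -7.33*i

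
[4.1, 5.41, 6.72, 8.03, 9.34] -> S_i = 4.10 + 1.31*i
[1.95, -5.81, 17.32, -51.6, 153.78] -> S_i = 1.95*(-2.98)^i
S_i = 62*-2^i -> [62, -124, 248, -496, 992]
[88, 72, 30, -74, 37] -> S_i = Random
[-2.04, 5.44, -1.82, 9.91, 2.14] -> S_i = Random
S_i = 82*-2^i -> [82, -164, 328, -656, 1312]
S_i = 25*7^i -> [25, 175, 1225, 8575, 60025]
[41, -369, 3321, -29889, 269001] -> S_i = 41*-9^i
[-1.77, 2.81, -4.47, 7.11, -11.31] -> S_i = -1.77*(-1.59)^i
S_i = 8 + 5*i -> [8, 13, 18, 23, 28]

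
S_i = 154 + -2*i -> [154, 152, 150, 148, 146]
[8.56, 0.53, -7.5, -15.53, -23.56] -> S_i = 8.56 + -8.03*i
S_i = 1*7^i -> [1, 7, 49, 343, 2401]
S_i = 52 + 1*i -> [52, 53, 54, 55, 56]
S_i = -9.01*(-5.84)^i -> [-9.01, 52.62, -307.29, 1794.58, -10480.36]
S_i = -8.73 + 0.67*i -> [-8.73, -8.06, -7.39, -6.72, -6.05]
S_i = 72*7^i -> [72, 504, 3528, 24696, 172872]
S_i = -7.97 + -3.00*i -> [-7.97, -10.97, -13.97, -16.97, -19.97]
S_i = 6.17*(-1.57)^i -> [6.17, -9.69, 15.21, -23.88, 37.49]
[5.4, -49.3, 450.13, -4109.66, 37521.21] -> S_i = 5.40*(-9.13)^i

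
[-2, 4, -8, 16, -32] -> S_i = -2*-2^i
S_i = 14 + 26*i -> [14, 40, 66, 92, 118]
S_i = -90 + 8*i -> [-90, -82, -74, -66, -58]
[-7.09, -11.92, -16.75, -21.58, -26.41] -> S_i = -7.09 + -4.83*i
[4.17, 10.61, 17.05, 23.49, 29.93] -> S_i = 4.17 + 6.44*i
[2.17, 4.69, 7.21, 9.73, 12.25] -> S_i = 2.17 + 2.52*i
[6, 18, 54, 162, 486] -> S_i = 6*3^i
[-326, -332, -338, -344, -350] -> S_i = -326 + -6*i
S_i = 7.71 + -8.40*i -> [7.71, -0.69, -9.09, -17.49, -25.89]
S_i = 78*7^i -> [78, 546, 3822, 26754, 187278]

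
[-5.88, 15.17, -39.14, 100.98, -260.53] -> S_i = -5.88*(-2.58)^i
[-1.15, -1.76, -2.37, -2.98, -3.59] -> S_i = -1.15 + -0.61*i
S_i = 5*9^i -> [5, 45, 405, 3645, 32805]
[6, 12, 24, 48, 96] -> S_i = 6*2^i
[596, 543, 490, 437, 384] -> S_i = 596 + -53*i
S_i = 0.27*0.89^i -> [0.27, 0.24, 0.21, 0.19, 0.17]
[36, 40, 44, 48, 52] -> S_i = 36 + 4*i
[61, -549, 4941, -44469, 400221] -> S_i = 61*-9^i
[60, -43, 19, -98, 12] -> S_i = Random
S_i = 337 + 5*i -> [337, 342, 347, 352, 357]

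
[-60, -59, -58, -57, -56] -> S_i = -60 + 1*i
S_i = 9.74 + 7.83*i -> [9.74, 17.57, 25.4, 33.23, 41.06]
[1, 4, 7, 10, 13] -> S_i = 1 + 3*i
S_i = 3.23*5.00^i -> [3.23, 16.15, 80.75, 403.75, 2018.75]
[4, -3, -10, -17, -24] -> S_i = 4 + -7*i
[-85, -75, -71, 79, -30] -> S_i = Random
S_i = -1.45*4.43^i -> [-1.45, -6.42, -28.46, -126.06, -558.45]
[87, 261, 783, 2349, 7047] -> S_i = 87*3^i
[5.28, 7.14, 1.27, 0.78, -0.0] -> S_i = Random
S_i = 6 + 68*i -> [6, 74, 142, 210, 278]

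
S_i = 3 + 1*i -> [3, 4, 5, 6, 7]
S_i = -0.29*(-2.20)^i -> [-0.29, 0.64, -1.4, 3.09, -6.79]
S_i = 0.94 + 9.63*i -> [0.94, 10.57, 20.2, 29.83, 39.46]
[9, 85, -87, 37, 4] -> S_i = Random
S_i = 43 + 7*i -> [43, 50, 57, 64, 71]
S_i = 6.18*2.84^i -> [6.18, 17.55, 49.85, 141.56, 402.03]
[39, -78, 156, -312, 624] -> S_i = 39*-2^i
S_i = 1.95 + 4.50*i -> [1.95, 6.45, 10.95, 15.45, 19.95]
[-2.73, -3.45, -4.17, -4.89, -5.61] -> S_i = -2.73 + -0.72*i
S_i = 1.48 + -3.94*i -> [1.48, -2.46, -6.4, -10.34, -14.28]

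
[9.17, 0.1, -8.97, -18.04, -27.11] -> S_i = 9.17 + -9.07*i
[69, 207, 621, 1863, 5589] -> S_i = 69*3^i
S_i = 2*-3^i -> [2, -6, 18, -54, 162]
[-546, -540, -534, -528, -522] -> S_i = -546 + 6*i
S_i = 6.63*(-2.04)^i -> [6.63, -13.53, 27.59, -56.29, 114.82]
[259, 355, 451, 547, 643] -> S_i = 259 + 96*i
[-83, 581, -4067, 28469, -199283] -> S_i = -83*-7^i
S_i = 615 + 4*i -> [615, 619, 623, 627, 631]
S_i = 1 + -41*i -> [1, -40, -81, -122, -163]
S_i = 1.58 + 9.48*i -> [1.58, 11.06, 20.54, 30.02, 39.5]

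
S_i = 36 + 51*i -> [36, 87, 138, 189, 240]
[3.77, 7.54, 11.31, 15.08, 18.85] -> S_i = 3.77 + 3.77*i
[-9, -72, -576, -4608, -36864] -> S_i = -9*8^i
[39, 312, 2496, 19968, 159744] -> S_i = 39*8^i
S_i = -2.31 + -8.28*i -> [-2.31, -10.59, -18.87, -27.15, -35.43]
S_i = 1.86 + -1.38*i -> [1.86, 0.48, -0.9, -2.28, -3.66]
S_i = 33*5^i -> [33, 165, 825, 4125, 20625]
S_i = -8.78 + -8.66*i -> [-8.78, -17.44, -26.1, -34.76, -43.42]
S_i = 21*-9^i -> [21, -189, 1701, -15309, 137781]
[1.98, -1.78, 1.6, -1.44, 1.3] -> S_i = 1.98*(-0.90)^i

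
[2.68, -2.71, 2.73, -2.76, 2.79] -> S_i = 2.68*(-1.01)^i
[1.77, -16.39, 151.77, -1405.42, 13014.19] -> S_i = 1.77*(-9.26)^i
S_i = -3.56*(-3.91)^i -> [-3.56, 13.92, -54.43, 212.8, -832.06]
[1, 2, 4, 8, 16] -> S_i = 1*2^i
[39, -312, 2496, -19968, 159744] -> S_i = 39*-8^i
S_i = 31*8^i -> [31, 248, 1984, 15872, 126976]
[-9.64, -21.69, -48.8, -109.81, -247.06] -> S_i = -9.64*2.25^i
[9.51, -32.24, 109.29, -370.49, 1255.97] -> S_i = 9.51*(-3.39)^i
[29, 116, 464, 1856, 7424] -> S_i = 29*4^i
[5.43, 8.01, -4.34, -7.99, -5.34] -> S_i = Random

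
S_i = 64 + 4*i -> [64, 68, 72, 76, 80]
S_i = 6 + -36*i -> [6, -30, -66, -102, -138]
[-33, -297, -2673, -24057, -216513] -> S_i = -33*9^i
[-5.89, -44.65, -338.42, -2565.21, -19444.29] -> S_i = -5.89*7.58^i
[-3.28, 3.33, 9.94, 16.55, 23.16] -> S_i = -3.28 + 6.61*i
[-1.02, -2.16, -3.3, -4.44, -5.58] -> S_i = -1.02 + -1.14*i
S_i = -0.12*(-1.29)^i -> [-0.12, 0.15, -0.2, 0.26, -0.33]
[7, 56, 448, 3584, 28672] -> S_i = 7*8^i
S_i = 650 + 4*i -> [650, 654, 658, 662, 666]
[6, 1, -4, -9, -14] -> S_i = 6 + -5*i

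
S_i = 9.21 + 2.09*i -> [9.21, 11.3, 13.39, 15.48, 17.57]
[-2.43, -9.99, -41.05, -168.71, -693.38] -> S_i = -2.43*4.11^i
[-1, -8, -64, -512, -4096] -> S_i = -1*8^i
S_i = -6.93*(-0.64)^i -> [-6.93, 4.44, -2.84, 1.82, -1.16]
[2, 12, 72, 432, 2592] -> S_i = 2*6^i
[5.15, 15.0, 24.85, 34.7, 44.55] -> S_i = 5.15 + 9.85*i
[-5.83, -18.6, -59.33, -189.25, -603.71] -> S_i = -5.83*3.19^i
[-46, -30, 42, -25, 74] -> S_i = Random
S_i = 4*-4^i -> [4, -16, 64, -256, 1024]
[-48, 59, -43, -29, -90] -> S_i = Random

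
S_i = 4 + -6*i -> [4, -2, -8, -14, -20]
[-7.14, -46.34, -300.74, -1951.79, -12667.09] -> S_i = -7.14*6.49^i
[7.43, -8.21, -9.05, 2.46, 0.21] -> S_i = Random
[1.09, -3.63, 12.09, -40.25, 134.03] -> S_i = 1.09*(-3.33)^i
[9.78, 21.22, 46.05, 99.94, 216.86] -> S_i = 9.78*2.17^i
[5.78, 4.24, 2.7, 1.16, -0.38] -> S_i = 5.78 + -1.54*i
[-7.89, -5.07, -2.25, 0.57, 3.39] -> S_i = -7.89 + 2.82*i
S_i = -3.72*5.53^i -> [-3.72, -20.57, -113.76, -629.1, -3478.91]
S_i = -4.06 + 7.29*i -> [-4.06, 3.23, 10.52, 17.81, 25.1]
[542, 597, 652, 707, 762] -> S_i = 542 + 55*i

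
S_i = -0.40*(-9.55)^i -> [-0.4, 3.82, -36.48, 348.39, -3327.16]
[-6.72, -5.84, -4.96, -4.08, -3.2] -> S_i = -6.72 + 0.88*i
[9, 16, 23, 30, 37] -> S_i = 9 + 7*i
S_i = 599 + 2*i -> [599, 601, 603, 605, 607]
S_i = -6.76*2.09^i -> [-6.76, -14.13, -29.53, -61.71, -128.98]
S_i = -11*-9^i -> [-11, 99, -891, 8019, -72171]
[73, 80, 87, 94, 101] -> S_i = 73 + 7*i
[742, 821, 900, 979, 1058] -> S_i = 742 + 79*i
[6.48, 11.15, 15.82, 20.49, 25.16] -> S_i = 6.48 + 4.67*i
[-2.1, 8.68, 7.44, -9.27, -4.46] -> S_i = Random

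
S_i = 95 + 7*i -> [95, 102, 109, 116, 123]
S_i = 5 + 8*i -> [5, 13, 21, 29, 37]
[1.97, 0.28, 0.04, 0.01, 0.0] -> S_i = 1.97*0.14^i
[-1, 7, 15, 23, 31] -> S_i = -1 + 8*i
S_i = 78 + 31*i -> [78, 109, 140, 171, 202]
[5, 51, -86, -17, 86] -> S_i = Random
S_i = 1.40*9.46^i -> [1.4, 13.24, 125.29, 1185.23, 11212.25]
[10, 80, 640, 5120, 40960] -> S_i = 10*8^i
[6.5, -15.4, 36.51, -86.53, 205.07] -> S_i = 6.50*(-2.37)^i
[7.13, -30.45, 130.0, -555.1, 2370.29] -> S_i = 7.13*(-4.27)^i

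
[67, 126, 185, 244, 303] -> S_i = 67 + 59*i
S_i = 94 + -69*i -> [94, 25, -44, -113, -182]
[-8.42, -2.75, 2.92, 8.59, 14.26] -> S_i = -8.42 + 5.67*i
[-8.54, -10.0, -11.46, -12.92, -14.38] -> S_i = -8.54 + -1.46*i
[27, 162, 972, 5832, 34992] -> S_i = 27*6^i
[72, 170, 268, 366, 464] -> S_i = 72 + 98*i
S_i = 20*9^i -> [20, 180, 1620, 14580, 131220]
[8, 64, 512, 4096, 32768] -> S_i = 8*8^i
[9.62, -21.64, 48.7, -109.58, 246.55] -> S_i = 9.62*(-2.25)^i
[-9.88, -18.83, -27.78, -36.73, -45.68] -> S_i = -9.88 + -8.95*i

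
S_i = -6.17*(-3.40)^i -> [-6.17, 20.98, -71.33, 242.51, -824.52]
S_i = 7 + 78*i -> [7, 85, 163, 241, 319]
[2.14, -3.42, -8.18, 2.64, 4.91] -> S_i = Random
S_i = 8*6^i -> [8, 48, 288, 1728, 10368]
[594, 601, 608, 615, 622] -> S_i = 594 + 7*i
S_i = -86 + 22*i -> [-86, -64, -42, -20, 2]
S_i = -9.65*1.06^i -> [-9.65, -10.23, -10.84, -11.49, -12.18]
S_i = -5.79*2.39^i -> [-5.79, -13.84, -33.07, -79.04, -188.92]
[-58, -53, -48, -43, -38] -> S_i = -58 + 5*i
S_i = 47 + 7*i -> [47, 54, 61, 68, 75]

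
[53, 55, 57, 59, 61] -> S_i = 53 + 2*i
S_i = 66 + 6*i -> [66, 72, 78, 84, 90]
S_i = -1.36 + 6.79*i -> [-1.36, 5.43, 12.22, 19.01, 25.8]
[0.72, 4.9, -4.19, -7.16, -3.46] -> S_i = Random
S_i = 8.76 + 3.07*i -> [8.76, 11.83, 14.9, 17.97, 21.04]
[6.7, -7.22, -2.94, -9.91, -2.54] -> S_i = Random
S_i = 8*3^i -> [8, 24, 72, 216, 648]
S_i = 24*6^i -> [24, 144, 864, 5184, 31104]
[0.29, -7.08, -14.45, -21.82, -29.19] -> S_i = 0.29 + -7.37*i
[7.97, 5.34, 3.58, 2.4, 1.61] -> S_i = 7.97*0.67^i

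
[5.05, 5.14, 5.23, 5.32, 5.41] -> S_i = 5.05 + 0.09*i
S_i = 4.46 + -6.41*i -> [4.46, -1.95, -8.36, -14.77, -21.18]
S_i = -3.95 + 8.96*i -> [-3.95, 5.01, 13.97, 22.93, 31.89]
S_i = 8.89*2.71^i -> [8.89, 24.09, 65.29, 176.93, 479.49]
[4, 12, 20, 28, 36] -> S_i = 4 + 8*i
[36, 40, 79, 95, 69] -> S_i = Random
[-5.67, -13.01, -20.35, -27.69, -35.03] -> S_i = -5.67 + -7.34*i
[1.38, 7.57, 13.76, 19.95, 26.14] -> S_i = 1.38 + 6.19*i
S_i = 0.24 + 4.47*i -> [0.24, 4.71, 9.18, 13.65, 18.12]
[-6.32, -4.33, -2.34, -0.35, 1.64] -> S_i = -6.32 + 1.99*i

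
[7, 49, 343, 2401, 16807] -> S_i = 7*7^i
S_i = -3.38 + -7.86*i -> [-3.38, -11.24, -19.1, -26.96, -34.82]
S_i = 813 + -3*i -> [813, 810, 807, 804, 801]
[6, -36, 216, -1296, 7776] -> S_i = 6*-6^i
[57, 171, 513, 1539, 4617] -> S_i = 57*3^i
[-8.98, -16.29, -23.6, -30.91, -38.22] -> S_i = -8.98 + -7.31*i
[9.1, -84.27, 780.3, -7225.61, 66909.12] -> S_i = 9.10*(-9.26)^i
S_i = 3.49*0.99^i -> [3.49, 3.46, 3.42, 3.39, 3.35]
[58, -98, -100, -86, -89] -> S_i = Random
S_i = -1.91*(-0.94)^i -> [-1.91, 1.8, -1.69, 1.59, -1.49]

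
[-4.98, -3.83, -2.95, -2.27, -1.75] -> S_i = -4.98*0.77^i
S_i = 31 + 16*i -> [31, 47, 63, 79, 95]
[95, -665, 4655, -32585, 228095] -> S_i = 95*-7^i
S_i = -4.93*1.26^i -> [-4.93, -6.21, -7.83, -9.86, -12.43]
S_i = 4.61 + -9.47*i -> [4.61, -4.86, -14.33, -23.8, -33.27]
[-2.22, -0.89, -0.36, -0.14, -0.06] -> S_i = -2.22*0.40^i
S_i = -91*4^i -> [-91, -364, -1456, -5824, -23296]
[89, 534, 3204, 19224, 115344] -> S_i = 89*6^i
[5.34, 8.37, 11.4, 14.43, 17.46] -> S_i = 5.34 + 3.03*i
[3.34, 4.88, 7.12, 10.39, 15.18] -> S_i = 3.34*1.46^i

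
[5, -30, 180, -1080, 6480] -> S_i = 5*-6^i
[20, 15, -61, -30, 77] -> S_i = Random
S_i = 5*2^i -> [5, 10, 20, 40, 80]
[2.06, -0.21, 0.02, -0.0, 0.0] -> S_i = 2.06*(-0.10)^i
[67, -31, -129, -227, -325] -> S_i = 67 + -98*i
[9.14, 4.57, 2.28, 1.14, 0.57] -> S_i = 9.14*0.50^i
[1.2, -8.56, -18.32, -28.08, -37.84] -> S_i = 1.20 + -9.76*i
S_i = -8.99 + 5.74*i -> [-8.99, -3.25, 2.49, 8.23, 13.97]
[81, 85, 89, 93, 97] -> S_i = 81 + 4*i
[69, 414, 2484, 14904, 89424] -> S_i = 69*6^i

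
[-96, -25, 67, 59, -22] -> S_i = Random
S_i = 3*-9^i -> [3, -27, 243, -2187, 19683]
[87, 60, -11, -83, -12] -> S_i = Random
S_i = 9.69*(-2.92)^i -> [9.69, -28.29, 82.62, -241.25, 704.46]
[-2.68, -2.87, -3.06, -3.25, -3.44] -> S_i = -2.68 + -0.19*i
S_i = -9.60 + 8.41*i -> [-9.6, -1.19, 7.22, 15.63, 24.04]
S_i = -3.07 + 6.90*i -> [-3.07, 3.83, 10.73, 17.63, 24.53]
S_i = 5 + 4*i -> [5, 9, 13, 17, 21]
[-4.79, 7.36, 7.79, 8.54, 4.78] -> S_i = Random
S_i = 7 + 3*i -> [7, 10, 13, 16, 19]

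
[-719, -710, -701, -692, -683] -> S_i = -719 + 9*i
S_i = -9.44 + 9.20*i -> [-9.44, -0.24, 8.96, 18.16, 27.36]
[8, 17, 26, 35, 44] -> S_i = 8 + 9*i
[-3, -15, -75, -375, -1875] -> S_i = -3*5^i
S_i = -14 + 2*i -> [-14, -12, -10, -8, -6]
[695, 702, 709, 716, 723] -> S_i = 695 + 7*i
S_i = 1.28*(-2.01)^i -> [1.28, -2.57, 5.17, -10.39, 20.89]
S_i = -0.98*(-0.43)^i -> [-0.98, 0.42, -0.18, 0.08, -0.03]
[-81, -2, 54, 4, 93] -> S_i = Random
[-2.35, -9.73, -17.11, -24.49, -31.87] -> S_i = -2.35 + -7.38*i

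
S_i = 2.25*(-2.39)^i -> [2.25, -5.38, 12.85, -30.72, 73.41]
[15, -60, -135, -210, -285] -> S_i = 15 + -75*i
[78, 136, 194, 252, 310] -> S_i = 78 + 58*i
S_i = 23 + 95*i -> [23, 118, 213, 308, 403]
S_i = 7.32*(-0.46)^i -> [7.32, -3.37, 1.55, -0.71, 0.33]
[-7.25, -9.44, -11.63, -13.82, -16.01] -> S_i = -7.25 + -2.19*i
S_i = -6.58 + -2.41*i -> [-6.58, -8.99, -11.4, -13.81, -16.22]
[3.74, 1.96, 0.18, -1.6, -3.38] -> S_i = 3.74 + -1.78*i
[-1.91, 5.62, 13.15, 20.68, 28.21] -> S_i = -1.91 + 7.53*i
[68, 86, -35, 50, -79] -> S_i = Random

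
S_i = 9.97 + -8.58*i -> [9.97, 1.39, -7.19, -15.77, -24.35]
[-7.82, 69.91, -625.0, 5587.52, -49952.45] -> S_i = -7.82*(-8.94)^i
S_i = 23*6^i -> [23, 138, 828, 4968, 29808]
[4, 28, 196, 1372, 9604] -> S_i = 4*7^i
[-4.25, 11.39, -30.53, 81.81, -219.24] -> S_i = -4.25*(-2.68)^i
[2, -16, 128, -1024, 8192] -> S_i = 2*-8^i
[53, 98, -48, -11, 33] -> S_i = Random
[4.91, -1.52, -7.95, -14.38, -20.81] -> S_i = 4.91 + -6.43*i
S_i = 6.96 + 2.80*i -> [6.96, 9.76, 12.56, 15.36, 18.16]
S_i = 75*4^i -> [75, 300, 1200, 4800, 19200]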